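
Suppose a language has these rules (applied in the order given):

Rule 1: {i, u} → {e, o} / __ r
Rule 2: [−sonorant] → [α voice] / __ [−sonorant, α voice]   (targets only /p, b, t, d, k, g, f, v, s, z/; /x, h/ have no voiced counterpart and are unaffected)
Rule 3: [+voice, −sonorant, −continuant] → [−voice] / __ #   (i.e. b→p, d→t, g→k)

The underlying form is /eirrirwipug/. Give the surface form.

eerrerwipuk

Rule 1 (pre-rhotic lowering): /i/ is a high vowel immediately before /r/, so it lowers to [e]. /i/ is a high vowel immediately before /r/, so it lowers to [e]. /eirrirwipug/ → eerrerwipug.
Rule 2 (regressive voicing assimilation): no segment meets the environment; /eerrerwipug/ is unchanged.
Rule 3 (final devoicing): /g/ is a voiced stop in word-final position, so it devoices to [k]. /eerrerwipug/ → eerrerwipuk.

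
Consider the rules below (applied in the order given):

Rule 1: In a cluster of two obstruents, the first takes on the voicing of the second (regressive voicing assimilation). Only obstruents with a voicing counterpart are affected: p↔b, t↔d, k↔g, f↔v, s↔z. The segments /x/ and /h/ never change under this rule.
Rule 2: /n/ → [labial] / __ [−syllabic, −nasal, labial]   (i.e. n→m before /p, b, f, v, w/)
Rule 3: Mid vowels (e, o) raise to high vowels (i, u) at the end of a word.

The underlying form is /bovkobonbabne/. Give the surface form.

bofkobombabni

Rule 1 (regressive voicing assimilation): /v/ precedes the voiceless obstruent /k/, so it devoices to [f] by assimilation. /bovkobonbabne/ → bofkobonbabne.
Rule 2 (nasal place assimilation): /n/ precedes the labial consonant /b/, so it assimilates in place to [m]. /bofkobonbabne/ → bofkobombabne.
Rule 3 (final vowel raising): /e/ is a mid vowel in word-final position, so it raises to [i]. /bofkobombabne/ → bofkobombabni.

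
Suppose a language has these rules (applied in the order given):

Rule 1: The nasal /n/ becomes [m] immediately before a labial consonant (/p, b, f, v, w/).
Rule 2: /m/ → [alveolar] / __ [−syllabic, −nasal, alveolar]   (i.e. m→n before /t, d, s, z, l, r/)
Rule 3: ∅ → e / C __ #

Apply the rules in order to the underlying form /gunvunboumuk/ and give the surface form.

gumvumboumuke

Rule 1 (nasal place assimilation): /n/ precedes the labial consonant /v/, so it assimilates in place to [m]. /n/ precedes the labial consonant /b/, so it assimilates in place to [m]. /gunvunboumuk/ → gumvumboumuk.
Rule 2 (nasal place assimilation): no segment meets the environment; /gumvumboumuk/ is unchanged.
Rule 3 (final e-epenthesis): the form ends in the consonant /k/, so [e] is inserted word-finally. /gumvumboumuk/ → gumvumboumuke.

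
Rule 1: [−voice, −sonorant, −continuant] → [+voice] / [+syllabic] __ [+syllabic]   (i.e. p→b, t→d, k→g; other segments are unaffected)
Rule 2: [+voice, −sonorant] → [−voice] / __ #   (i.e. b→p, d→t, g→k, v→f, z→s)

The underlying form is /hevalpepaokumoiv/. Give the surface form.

Rule 1 (intervocalic voicing): /p/ is a voiceless stop between vowels /e/ and /a/, so it voices to [b]. /k/ is a voiceless stop between vowels /o/ and /u/, so it voices to [g]. /hevalpepaokumoiv/ → hevalpebaogumoiv.
Rule 2 (final devoicing): /v/ is a voiced obstruent in word-final position, so it devoices to [f]. /hevalpebaogumoiv/ → hevalpebaogumoif.

hevalpebaogumoif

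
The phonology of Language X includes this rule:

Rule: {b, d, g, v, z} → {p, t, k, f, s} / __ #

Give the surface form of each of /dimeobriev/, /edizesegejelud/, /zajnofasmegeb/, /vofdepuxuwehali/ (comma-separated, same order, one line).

/dimeobriev/: /v/ is a voiced obstruent in word-final position, so it devoices to [f]. → [dimeobrief].
/edizesegejelud/: /d/ is a voiced obstruent in word-final position, so it devoices to [t]. → [edizesegejelut].
/zajnofasmegeb/: /b/ is a voiced obstruent in word-final position, so it devoices to [p]. → [zajnofasmegep].
/vofdepuxuwehali/: the rule's environment is not met; surfaces unchanged as [vofdepuxuwehali].

dimeobrief, edizesegejelut, zajnofasmegep, vofdepuxuwehali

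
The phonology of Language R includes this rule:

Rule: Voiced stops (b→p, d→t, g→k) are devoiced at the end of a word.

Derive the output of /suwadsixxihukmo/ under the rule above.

No segment of /suwadsixxihukmo/ meets the structural description of the rule, so the form surfaces unchanged.

suwadsixxihukmo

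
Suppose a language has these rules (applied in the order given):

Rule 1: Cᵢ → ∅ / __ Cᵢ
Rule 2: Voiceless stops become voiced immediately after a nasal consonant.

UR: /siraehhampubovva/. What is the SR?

siraehambubova

Rule 1 (degemination): /hh/ is a geminate; the first /h/ deletes. /vv/ is a geminate; the first /v/ deletes. /siraehhampubovva/ → siraehampubova.
Rule 2 (post-nasal voicing): /p/ is a voiceless stop immediately after the nasal /m/, so it voices to [b]. /siraehampubova/ → siraehambubova.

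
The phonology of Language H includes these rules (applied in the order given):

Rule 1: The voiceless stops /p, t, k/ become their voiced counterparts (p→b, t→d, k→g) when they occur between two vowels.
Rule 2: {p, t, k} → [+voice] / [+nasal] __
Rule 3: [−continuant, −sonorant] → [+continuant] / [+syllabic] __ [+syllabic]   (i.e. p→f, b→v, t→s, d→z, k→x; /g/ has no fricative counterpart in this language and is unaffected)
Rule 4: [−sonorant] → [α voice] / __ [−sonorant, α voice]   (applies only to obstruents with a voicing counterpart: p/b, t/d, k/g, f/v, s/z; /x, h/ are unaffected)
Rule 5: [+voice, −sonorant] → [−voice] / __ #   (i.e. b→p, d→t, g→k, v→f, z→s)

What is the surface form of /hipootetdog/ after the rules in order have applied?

Rule 1 (intervocalic voicing): /p/ is a voiceless stop between vowels /i/ and /o/, so it voices to [b]. /t/ is a voiceless stop between vowels /o/ and /e/, so it voices to [d]. /hipootetdog/ → hiboodetdog.
Rule 2 (post-nasal voicing): no segment meets the environment; /hiboodetdog/ is unchanged.
Rule 3 (intervocalic spirantization): /b/ is a stop between vowels /i/ and /o/, so it spirantizes to the fricative [v]. /d/ is a stop between vowels /o/ and /e/, so it spirantizes to the fricative [z]. /hiboodetdog/ → hivoozetdog.
Rule 4 (regressive voicing assimilation): /t/ precedes the voiced obstruent /d/, so it voices to [d] by assimilation. /hivoozetdog/ → hivoozeddog.
Rule 5 (final devoicing): /g/ is a voiced obstruent in word-final position, so it devoices to [k]. /hivoozeddog/ → hivoozeddok.

hivoozeddok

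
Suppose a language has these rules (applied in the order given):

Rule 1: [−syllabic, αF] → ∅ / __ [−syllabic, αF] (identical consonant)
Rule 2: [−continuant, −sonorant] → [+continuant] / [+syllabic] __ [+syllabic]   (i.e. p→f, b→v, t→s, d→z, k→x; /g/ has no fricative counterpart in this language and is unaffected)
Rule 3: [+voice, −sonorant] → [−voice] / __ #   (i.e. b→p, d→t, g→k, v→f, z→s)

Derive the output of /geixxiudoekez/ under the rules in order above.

Rule 1 (degemination): /xx/ is a geminate; the first /x/ deletes. /geixxiudoekez/ → geixiudoekez.
Rule 2 (intervocalic spirantization): /d/ is a stop between vowels /u/ and /o/, so it spirantizes to the fricative [z]. /k/ is a stop between vowels /e/ and /e/, so it spirantizes to the fricative [x]. /geixiudoekez/ → geixiuzoexez.
Rule 3 (final devoicing): /z/ is a voiced obstruent in word-final position, so it devoices to [s]. /geixiuzoexez/ → geixiuzoexes.

geixiuzoexes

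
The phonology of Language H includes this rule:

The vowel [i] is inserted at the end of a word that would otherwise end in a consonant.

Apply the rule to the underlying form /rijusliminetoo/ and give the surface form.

rijusliminetoo

No segment of /rijusliminetoo/ meets the structural description of the rule, so the form surfaces unchanged.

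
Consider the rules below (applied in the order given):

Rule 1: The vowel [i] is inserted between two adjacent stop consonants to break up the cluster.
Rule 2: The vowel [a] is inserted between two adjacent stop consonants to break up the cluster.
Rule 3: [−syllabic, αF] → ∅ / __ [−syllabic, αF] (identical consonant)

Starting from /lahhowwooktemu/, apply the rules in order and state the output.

Rule 1 (stop-cluster i-epenthesis): /k/ and /t/ form a stop–stop cluster, so [i] is inserted between them. /lahhowwooktemu/ → lahhowwookitemu.
Rule 2 (stop-cluster a-epenthesis): no segment meets the environment; /lahhowwookitemu/ is unchanged.
Rule 3 (degemination): /hh/ is a geminate; the first /h/ deletes. /ww/ is a geminate; the first /w/ deletes. /lahhowwookitemu/ → lahowookitemu.

lahowookitemu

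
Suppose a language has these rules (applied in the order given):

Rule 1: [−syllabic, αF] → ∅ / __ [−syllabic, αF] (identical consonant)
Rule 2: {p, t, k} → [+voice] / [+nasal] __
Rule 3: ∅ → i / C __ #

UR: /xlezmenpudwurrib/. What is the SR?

xlezmenbudwuribi

Rule 1 (degemination): /rr/ is a geminate; the first /r/ deletes. /xlezmenpudwurrib/ → xlezmenpudwurib.
Rule 2 (post-nasal voicing): /p/ is a voiceless stop immediately after the nasal /n/, so it voices to [b]. /xlezmenpudwurib/ → xlezmenbudwurib.
Rule 3 (final i-epenthesis): the form ends in the consonant /b/, so [i] is inserted word-finally. /xlezmenbudwurib/ → xlezmenbudwuribi.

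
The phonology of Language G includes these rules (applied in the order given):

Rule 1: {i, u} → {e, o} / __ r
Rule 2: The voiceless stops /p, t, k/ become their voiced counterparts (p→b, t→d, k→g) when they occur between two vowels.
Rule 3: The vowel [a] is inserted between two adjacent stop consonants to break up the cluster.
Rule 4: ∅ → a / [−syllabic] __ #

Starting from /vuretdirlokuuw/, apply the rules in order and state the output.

Rule 1 (pre-rhotic lowering): /u/ is a high vowel immediately before /r/, so it lowers to [o]. /i/ is a high vowel immediately before /r/, so it lowers to [e]. /vuretdirlokuuw/ → voretderlokuuw.
Rule 2 (intervocalic voicing): /k/ is a voiceless stop between vowels /o/ and /u/, so it voices to [g]. /voretderlokuuw/ → voretderloguuw.
Rule 3 (stop-cluster a-epenthesis): /t/ and /d/ form a stop–stop cluster, so [a] is inserted between them. /voretderloguuw/ → voretaderloguuw.
Rule 4 (final a-epenthesis): the form ends in the consonant /w/, so [a] is inserted word-finally. /voretaderloguuw/ → voretaderloguuwa.

voretaderloguuwa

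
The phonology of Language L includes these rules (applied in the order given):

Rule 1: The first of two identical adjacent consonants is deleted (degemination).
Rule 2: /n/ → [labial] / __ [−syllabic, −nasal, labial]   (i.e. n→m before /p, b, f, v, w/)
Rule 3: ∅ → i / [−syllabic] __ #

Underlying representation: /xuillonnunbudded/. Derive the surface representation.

Rule 1 (degemination): /ll/ is a geminate; the first /l/ deletes. /nn/ is a geminate; the first /n/ deletes. /dd/ is a geminate; the first /d/ deletes. /xuillonnunbudded/ → xuilonunbuded.
Rule 2 (nasal place assimilation): /n/ precedes the labial consonant /b/, so it assimilates in place to [m]. /xuilonunbuded/ → xuilonumbuded.
Rule 3 (final i-epenthesis): the form ends in the consonant /d/, so [i] is inserted word-finally. /xuilonumbuded/ → xuilonumbudedi.

xuilonumbudedi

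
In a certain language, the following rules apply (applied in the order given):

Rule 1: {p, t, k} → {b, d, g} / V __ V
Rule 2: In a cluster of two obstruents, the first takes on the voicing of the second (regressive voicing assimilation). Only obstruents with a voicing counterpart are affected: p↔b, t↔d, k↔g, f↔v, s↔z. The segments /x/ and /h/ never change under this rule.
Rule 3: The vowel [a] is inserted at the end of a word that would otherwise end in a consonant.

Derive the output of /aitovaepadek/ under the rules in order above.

Rule 1 (intervocalic voicing): /t/ is a voiceless stop between vowels /i/ and /o/, so it voices to [d]. /p/ is a voiceless stop between vowels /e/ and /a/, so it voices to [b]. /aitovaepadek/ → aidovaebadek.
Rule 2 (regressive voicing assimilation): no segment meets the environment; /aidovaebadek/ is unchanged.
Rule 3 (final a-epenthesis): the form ends in the consonant /k/, so [a] is inserted word-finally. /aidovaebadek/ → aidovaebadeka.

aidovaebadeka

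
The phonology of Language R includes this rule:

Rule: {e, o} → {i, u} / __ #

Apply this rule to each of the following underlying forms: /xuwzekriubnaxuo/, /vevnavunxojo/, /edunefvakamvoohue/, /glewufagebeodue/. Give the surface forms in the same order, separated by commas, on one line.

/xuwzekriubnaxuo/: /o/ is a mid vowel in word-final position, so it raises to [u]. → [xuwzekriubnaxuu].
/vevnavunxojo/: /o/ is a mid vowel in word-final position, so it raises to [u]. → [vevnavunxoju].
/edunefvakamvoohue/: /e/ is a mid vowel in word-final position, so it raises to [i]. → [edunefvakamvoohui].
/glewufagebeodue/: /e/ is a mid vowel in word-final position, so it raises to [i]. → [glewufagebeodui].

xuwzekriubnaxuu, vevnavunxoju, edunefvakamvoohui, glewufagebeodui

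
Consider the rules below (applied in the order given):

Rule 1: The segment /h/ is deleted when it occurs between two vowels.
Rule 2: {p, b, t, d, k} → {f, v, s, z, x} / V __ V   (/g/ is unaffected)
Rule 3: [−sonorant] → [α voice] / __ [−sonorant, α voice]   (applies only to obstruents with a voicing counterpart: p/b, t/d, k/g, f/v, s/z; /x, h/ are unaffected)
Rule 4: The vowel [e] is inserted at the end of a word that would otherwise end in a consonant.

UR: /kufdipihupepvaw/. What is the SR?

Rule 1 (intervocalic h-deletion): /h/ occurs between vowels /i/ and /u/, so it deletes. /kufdipihupepvaw/ → kufdipiupepvaw.
Rule 2 (intervocalic spirantization): /p/ is a stop between vowels /i/ and /i/, so it spirantizes to the fricative [f]. /p/ is a stop between vowels /u/ and /e/, so it spirantizes to the fricative [f]. /kufdipiupepvaw/ → kufdifiufepvaw.
Rule 3 (regressive voicing assimilation): /f/ precedes the voiced obstruent /d/, so it voices to [v] by assimilation. /p/ precedes the voiced obstruent /v/, so it voices to [b] by assimilation. /kufdifiufepvaw/ → kuvdifiufebvaw.
Rule 4 (final e-epenthesis): the form ends in the consonant /w/, so [e] is inserted word-finally. /kuvdifiufebvaw/ → kuvdifiufebvawe.

kuvdifiufebvawe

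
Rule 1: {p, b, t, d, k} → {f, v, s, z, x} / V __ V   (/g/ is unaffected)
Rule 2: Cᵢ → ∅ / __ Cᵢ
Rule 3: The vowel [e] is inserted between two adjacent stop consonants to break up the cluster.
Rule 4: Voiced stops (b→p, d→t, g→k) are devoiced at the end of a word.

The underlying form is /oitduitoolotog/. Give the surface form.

oiteduisoolosok

Rule 1 (intervocalic spirantization): /t/ is a stop between vowels /i/ and /o/, so it spirantizes to the fricative [s]. /t/ is a stop between vowels /o/ and /o/, so it spirantizes to the fricative [s]. /oitduitoolotog/ → oitduisoolosog.
Rule 2 (degemination): no segment meets the environment; /oitduisoolosog/ is unchanged.
Rule 3 (stop-cluster e-epenthesis): /t/ and /d/ form a stop–stop cluster, so [e] is inserted between them. /oitduisoolosog/ → oiteduisoolosog.
Rule 4 (final devoicing): /g/ is a voiced stop in word-final position, so it devoices to [k]. /oiteduisoolosog/ → oiteduisoolosok.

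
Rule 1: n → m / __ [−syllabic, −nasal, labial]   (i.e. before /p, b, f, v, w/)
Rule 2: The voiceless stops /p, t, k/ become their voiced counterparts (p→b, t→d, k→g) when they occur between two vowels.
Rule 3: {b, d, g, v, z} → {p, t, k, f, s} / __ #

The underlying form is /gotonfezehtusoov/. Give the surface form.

Rule 1 (nasal place assimilation): /n/ precedes the labial consonant /f/, so it assimilates in place to [m]. /gotonfezehtusoov/ → gotomfezehtusoov.
Rule 2 (intervocalic voicing): /t/ is a voiceless stop between vowels /o/ and /o/, so it voices to [d]. /gotomfezehtusoov/ → godomfezehtusoov.
Rule 3 (final devoicing): /v/ is a voiced obstruent in word-final position, so it devoices to [f]. /godomfezehtusoov/ → godomfezehtusoof.

godomfezehtusoof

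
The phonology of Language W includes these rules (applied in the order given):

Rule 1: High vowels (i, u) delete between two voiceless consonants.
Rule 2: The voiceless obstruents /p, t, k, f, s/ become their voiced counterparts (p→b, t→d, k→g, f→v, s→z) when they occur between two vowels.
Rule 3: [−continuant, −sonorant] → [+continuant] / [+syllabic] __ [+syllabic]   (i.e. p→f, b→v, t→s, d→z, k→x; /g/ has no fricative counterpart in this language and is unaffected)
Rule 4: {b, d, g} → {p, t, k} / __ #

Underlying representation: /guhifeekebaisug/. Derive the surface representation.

Rule 1 (high vowel syncope): /i/ is a high vowel flanked by voiceless consonants /h/ and /f/, so it deletes. /guhifeekebaisug/ → guhfeekebaisug.
Rule 2 (intervocalic voicing): /k/ is a voiceless obstruent between vowels /e/ and /e/, so it voices to [g]. /s/ is a voiceless obstruent between vowels /i/ and /u/, so it voices to [z]. /guhfeekebaisug/ → guhfeegebaizug.
Rule 3 (intervocalic spirantization): /b/ is a stop between vowels /e/ and /a/, so it spirantizes to the fricative [v]. /guhfeegebaizug/ → guhfeegevaizug.
Rule 4 (final devoicing): /g/ is a voiced stop in word-final position, so it devoices to [k]. /guhfeegevaizug/ → guhfeegevaizuk.

guhfeegevaizuk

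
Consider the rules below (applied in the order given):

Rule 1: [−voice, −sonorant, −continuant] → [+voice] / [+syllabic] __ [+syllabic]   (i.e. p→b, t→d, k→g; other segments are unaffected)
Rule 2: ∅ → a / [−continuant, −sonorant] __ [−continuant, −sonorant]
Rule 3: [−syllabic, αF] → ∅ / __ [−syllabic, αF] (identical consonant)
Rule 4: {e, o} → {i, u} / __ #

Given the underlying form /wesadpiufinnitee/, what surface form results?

Rule 1 (intervocalic voicing): /t/ is a voiceless stop between vowels /i/ and /e/, so it voices to [d]. /wesadpiufinnitee/ → wesadpiufinnidee.
Rule 2 (stop-cluster a-epenthesis): /d/ and /p/ form a stop–stop cluster, so [a] is inserted between them. /wesadpiufinnidee/ → wesadapiufinnidee.
Rule 3 (degemination): /nn/ is a geminate; the first /n/ deletes. /wesadapiufinnidee/ → wesadapiufinidee.
Rule 4 (final vowel raising): /e/ is a mid vowel in word-final position, so it raises to [i]. /wesadapiufinidee/ → wesadapiufinidei.

wesadapiufinidei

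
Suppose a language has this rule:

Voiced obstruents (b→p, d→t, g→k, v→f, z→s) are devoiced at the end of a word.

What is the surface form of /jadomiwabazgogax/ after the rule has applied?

No segment of /jadomiwabazgogax/ meets the structural description of the rule, so the form surfaces unchanged.

jadomiwabazgogax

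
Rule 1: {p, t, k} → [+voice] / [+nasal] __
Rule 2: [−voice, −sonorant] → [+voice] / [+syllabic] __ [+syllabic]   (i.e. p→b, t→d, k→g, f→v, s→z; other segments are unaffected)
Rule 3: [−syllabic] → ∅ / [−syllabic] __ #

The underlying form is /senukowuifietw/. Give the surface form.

senugowuiviet

Rule 1 (post-nasal voicing): no segment meets the environment; /senukowuifietw/ is unchanged.
Rule 2 (intervocalic voicing): /k/ is a voiceless obstruent between vowels /u/ and /o/, so it voices to [g]. /f/ is a voiceless obstruent between vowels /i/ and /i/, so it voices to [v]. /senukowuifietw/ → senugowuivietw.
Rule 3 (final cluster simplification): /w/ is the second consonant of a word-final cluster /tw/, so it deletes. /senugowuivietw/ → senugowuiviet.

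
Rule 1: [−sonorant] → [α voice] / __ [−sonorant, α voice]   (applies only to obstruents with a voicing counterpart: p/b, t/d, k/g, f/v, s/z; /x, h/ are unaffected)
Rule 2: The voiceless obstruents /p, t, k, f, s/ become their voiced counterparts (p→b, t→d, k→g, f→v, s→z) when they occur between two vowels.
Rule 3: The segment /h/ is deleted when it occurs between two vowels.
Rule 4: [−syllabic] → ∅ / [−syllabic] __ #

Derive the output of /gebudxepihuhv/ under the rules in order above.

Rule 1 (regressive voicing assimilation): /d/ precedes the voiceless obstruent /x/, so it devoices to [t] by assimilation. /gebudxepihuhv/ → gebutxepihuhv.
Rule 2 (intervocalic voicing): /p/ is a voiceless obstruent between vowels /e/ and /i/, so it voices to [b]. /gebutxepihuhv/ → gebutxebihuhv.
Rule 3 (intervocalic h-deletion): /h/ occurs between vowels /i/ and /u/, so it deletes. /gebutxebihuhv/ → gebutxebiuhv.
Rule 4 (final cluster simplification): /v/ is the second consonant of a word-final cluster /hv/, so it deletes. /gebutxebiuhv/ → gebutxebiuh.

gebutxebiuh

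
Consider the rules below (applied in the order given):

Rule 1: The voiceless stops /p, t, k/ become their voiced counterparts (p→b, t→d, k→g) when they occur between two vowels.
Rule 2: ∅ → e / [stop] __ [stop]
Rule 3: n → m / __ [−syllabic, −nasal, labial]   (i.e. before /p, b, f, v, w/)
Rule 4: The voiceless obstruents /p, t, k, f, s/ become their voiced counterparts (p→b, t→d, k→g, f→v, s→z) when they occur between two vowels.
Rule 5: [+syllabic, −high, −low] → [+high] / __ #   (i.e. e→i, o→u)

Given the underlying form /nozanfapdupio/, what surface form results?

nozamfabedubiu

Rule 1 (intervocalic voicing): /p/ is a voiceless stop between vowels /u/ and /i/, so it voices to [b]. /nozanfapdupio/ → nozanfapdubio.
Rule 2 (stop-cluster e-epenthesis): /p/ and /d/ form a stop–stop cluster, so [e] is inserted between them. /nozanfapdubio/ → nozanfapedubio.
Rule 3 (nasal place assimilation): /n/ precedes the labial consonant /f/, so it assimilates in place to [m]. /nozanfapedubio/ → nozamfapedubio.
Rule 4 (intervocalic voicing): /p/ is a voiceless obstruent between vowels /a/ and /e/, so it voices to [b]. /nozamfapedubio/ → nozamfabedubio.
Rule 5 (final vowel raising): /o/ is a mid vowel in word-final position, so it raises to [u]. /nozamfabedubio/ → nozamfabedubiu.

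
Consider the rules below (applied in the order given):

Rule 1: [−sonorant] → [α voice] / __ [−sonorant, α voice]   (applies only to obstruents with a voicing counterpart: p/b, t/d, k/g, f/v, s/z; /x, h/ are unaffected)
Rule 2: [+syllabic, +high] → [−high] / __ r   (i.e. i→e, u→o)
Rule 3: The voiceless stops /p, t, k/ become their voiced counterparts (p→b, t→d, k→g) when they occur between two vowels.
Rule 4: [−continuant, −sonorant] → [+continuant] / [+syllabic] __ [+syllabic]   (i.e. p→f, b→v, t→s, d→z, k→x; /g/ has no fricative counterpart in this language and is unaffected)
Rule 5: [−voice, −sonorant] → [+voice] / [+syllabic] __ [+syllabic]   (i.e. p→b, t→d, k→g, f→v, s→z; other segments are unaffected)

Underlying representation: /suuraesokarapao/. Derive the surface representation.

suoraezogaravao

Rule 1 (regressive voicing assimilation): no segment meets the environment; /suuraesokarapao/ is unchanged.
Rule 2 (pre-rhotic lowering): /u/ is a high vowel immediately before /r/, so it lowers to [o]. /suuraesokarapao/ → suoraesokarapao.
Rule 3 (intervocalic voicing): /k/ is a voiceless stop between vowels /o/ and /a/, so it voices to [g]. /p/ is a voiceless stop between vowels /a/ and /a/, so it voices to [b]. /suoraesokarapao/ → suoraesogarabao.
Rule 4 (intervocalic spirantization): /b/ is a stop between vowels /a/ and /a/, so it spirantizes to the fricative [v]. /suoraesogarabao/ → suoraesogaravao.
Rule 5 (intervocalic voicing): /s/ is a voiceless obstruent between vowels /e/ and /o/, so it voices to [z]. /suoraesogaravao/ → suoraezogaravao.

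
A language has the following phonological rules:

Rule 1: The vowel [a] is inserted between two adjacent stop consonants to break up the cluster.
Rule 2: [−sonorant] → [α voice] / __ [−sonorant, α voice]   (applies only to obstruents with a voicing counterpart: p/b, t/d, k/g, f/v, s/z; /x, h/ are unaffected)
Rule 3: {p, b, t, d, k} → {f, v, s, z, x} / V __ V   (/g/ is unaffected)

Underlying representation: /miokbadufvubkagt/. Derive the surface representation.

mioxavazuvvuvaxagat

Rule 1 (stop-cluster a-epenthesis): /k/ and /b/ form a stop–stop cluster, so [a] is inserted between them. /b/ and /k/ form a stop–stop cluster, so [a] is inserted between them. /g/ and /t/ form a stop–stop cluster, so [a] is inserted between them. /miokbadufvubkagt/ → miokabadufvubakagat.
Rule 2 (regressive voicing assimilation): /f/ precedes the voiced obstruent /v/, so it voices to [v] by assimilation. /miokabadufvubakagat/ → miokabaduvvubakagat.
Rule 3 (intervocalic spirantization): /k/ is a stop between vowels /o/ and /a/, so it spirantizes to the fricative [x]. /b/ is a stop between vowels /a/ and /a/, so it spirantizes to the fricative [v]. /d/ is a stop between vowels /a/ and /u/, so it spirantizes to the fricative [z]. /b/ is a stop between vowels /u/ and /a/, so it spirantizes to the fricative [v]. /k/ is a stop between vowels /a/ and /a/, so it spirantizes to the fricative [x]. /miokabaduvvubakagat/ → mioxavazuvvuvaxagat.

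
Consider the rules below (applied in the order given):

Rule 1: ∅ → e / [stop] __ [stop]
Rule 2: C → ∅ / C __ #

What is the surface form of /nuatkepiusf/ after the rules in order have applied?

nuatekepius

Rule 1 (stop-cluster e-epenthesis): /t/ and /k/ form a stop–stop cluster, so [e] is inserted between them. /nuatkepiusf/ → nuatekepiusf.
Rule 2 (final cluster simplification): /f/ is the second consonant of a word-final cluster /sf/, so it deletes. /nuatekepiusf/ → nuatekepius.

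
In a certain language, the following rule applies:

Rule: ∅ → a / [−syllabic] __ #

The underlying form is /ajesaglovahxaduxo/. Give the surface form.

ajesaglovahxaduxo

No segment of /ajesaglovahxaduxo/ meets the structural description of the rule, so the form surfaces unchanged.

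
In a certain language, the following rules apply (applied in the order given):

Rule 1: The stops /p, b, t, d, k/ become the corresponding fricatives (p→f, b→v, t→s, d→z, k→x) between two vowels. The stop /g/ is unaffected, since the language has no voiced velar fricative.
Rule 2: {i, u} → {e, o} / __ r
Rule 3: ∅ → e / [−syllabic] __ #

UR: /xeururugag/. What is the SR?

Rule 1 (intervocalic spirantization): no segment meets the environment; /xeururugag/ is unchanged.
Rule 2 (pre-rhotic lowering): /u/ is a high vowel immediately before /r/, so it lowers to [o]. /u/ is a high vowel immediately before /r/, so it lowers to [o]. /xeururugag/ → xeororugag.
Rule 3 (final e-epenthesis): the form ends in the consonant /g/, so [e] is inserted word-finally. /xeororugag/ → xeororugage.

xeororugage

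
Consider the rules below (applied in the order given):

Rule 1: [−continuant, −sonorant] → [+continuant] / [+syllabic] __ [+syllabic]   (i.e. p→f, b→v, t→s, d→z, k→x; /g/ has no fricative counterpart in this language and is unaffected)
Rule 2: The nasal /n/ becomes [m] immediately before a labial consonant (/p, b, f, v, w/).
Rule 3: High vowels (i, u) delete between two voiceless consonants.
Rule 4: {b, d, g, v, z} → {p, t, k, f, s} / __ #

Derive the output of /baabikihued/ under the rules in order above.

baavixhuet

Rule 1 (intervocalic spirantization): /b/ is a stop between vowels /a/ and /i/, so it spirantizes to the fricative [v]. /k/ is a stop between vowels /i/ and /i/, so it spirantizes to the fricative [x]. /baabikihued/ → baavixihued.
Rule 2 (nasal place assimilation): no segment meets the environment; /baavixihued/ is unchanged.
Rule 3 (high vowel syncope): /i/ is a high vowel flanked by voiceless consonants /x/ and /h/, so it deletes. /baavixihued/ → baavixhued.
Rule 4 (final devoicing): /d/ is a voiced obstruent in word-final position, so it devoices to [t]. /baavixhued/ → baavixhuet.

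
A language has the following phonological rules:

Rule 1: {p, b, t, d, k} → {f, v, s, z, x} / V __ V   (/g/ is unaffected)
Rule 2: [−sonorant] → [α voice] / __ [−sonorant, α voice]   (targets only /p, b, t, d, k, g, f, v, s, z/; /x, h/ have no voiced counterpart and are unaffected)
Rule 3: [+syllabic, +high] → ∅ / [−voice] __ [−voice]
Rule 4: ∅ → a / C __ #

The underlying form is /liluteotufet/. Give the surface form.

Rule 1 (intervocalic spirantization): /t/ is a stop between vowels /u/ and /e/, so it spirantizes to the fricative [s]. /t/ is a stop between vowels /o/ and /u/, so it spirantizes to the fricative [s]. /liluteotufet/ → liluseosufet.
Rule 2 (regressive voicing assimilation): no segment meets the environment; /liluseosufet/ is unchanged.
Rule 3 (high vowel syncope): /u/ is a high vowel flanked by voiceless consonants /s/ and /f/, so it deletes. /liluseosufet/ → liluseosfet.
Rule 4 (final a-epenthesis): the form ends in the consonant /t/, so [a] is inserted word-finally. /liluseosfet/ → liluseosfeta.

liluseosfeta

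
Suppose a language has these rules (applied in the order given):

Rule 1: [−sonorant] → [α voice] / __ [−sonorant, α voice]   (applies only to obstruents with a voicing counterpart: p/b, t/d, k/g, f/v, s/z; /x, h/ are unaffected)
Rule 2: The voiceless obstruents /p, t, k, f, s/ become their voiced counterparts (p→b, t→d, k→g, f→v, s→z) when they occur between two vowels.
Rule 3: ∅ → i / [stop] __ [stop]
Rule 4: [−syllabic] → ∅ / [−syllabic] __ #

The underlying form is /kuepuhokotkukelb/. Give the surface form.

Rule 1 (regressive voicing assimilation): no segment meets the environment; /kuepuhokotkukelb/ is unchanged.
Rule 2 (intervocalic voicing): /p/ is a voiceless obstruent between vowels /e/ and /u/, so it voices to [b]. /k/ is a voiceless obstruent between vowels /o/ and /o/, so it voices to [g]. /k/ is a voiceless obstruent between vowels /u/ and /e/, so it voices to [g]. /kuepuhokotkukelb/ → kuebuhogotkugelb.
Rule 3 (stop-cluster i-epenthesis): /t/ and /k/ form a stop–stop cluster, so [i] is inserted between them. /kuebuhogotkugelb/ → kuebuhogotikugelb.
Rule 4 (final cluster simplification): /b/ is the second consonant of a word-final cluster /lb/, so it deletes. /kuebuhogotikugelb/ → kuebuhogotikugel.

kuebuhogotikugel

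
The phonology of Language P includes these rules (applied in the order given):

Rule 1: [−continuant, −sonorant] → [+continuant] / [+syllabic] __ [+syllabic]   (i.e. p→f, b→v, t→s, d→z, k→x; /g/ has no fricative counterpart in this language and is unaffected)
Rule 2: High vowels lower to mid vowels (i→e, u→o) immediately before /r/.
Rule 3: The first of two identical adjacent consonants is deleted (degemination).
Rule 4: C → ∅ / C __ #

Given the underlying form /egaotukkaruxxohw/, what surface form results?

Rule 1 (intervocalic spirantization): /t/ is a stop between vowels /o/ and /u/, so it spirantizes to the fricative [s]. /egaotukkaruxxohw/ → egaosukkaruxxohw.
Rule 2 (pre-rhotic lowering): no segment meets the environment; /egaosukkaruxxohw/ is unchanged.
Rule 3 (degemination): /kk/ is a geminate; the first /k/ deletes. /xx/ is a geminate; the first /x/ deletes. /egaosukkaruxxohw/ → egaosukaruxohw.
Rule 4 (final cluster simplification): /w/ is the second consonant of a word-final cluster /hw/, so it deletes. /egaosukaruxohw/ → egaosukaruxoh.

egaosukaruxoh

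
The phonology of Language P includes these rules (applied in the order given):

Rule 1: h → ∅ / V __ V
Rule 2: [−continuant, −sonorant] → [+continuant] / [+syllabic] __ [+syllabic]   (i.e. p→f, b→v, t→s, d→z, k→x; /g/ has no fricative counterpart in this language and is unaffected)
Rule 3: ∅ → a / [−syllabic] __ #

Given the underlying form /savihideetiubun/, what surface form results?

saviizeesiuvuna

Rule 1 (intervocalic h-deletion): /h/ occurs between vowels /i/ and /i/, so it deletes. /savihideetiubun/ → saviideetiubun.
Rule 2 (intervocalic spirantization): /d/ is a stop between vowels /i/ and /e/, so it spirantizes to the fricative [z]. /t/ is a stop between vowels /e/ and /i/, so it spirantizes to the fricative [s]. /b/ is a stop between vowels /u/ and /u/, so it spirantizes to the fricative [v]. /saviideetiubun/ → saviizeesiuvun.
Rule 3 (final a-epenthesis): the form ends in the consonant /n/, so [a] is inserted word-finally. /saviizeesiuvun/ → saviizeesiuvuna.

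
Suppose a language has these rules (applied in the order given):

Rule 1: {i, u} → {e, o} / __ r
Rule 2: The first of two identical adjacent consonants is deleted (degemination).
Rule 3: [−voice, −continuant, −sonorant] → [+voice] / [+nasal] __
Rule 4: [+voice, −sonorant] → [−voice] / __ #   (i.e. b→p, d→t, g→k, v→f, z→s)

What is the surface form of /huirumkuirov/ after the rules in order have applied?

huerumguerof

Rule 1 (pre-rhotic lowering): /i/ is a high vowel immediately before /r/, so it lowers to [e]. /i/ is a high vowel immediately before /r/, so it lowers to [e]. /huirumkuirov/ → huerumkuerov.
Rule 2 (degemination): no segment meets the environment; /huerumkuerov/ is unchanged.
Rule 3 (post-nasal voicing): /k/ is a voiceless stop immediately after the nasal /m/, so it voices to [g]. /huerumkuerov/ → huerumguerov.
Rule 4 (final devoicing): /v/ is a voiced obstruent in word-final position, so it devoices to [f]. /huerumguerov/ → huerumguerof.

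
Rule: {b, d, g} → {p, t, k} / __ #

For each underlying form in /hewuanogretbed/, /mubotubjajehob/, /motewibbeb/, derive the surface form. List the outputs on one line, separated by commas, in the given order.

/hewuanogretbed/: /d/ is a voiced stop in word-final position, so it devoices to [t]. → [hewuanogretbet].
/mubotubjajehob/: /b/ is a voiced stop in word-final position, so it devoices to [p]. → [mubotubjajehop].
/motewibbeb/: /b/ is a voiced stop in word-final position, so it devoices to [p]. → [motewibbep].

hewuanogretbet, mubotubjajehop, motewibbep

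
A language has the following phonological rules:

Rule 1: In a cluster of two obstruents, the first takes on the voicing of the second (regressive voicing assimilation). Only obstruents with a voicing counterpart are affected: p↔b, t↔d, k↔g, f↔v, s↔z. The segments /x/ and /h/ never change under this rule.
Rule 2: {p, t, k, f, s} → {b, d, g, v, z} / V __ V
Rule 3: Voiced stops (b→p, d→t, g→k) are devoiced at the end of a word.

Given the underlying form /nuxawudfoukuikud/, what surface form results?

Rule 1 (regressive voicing assimilation): /d/ precedes the voiceless obstruent /f/, so it devoices to [t] by assimilation. /nuxawudfoukuikud/ → nuxawutfoukuikud.
Rule 2 (intervocalic voicing): /k/ is a voiceless obstruent between vowels /u/ and /u/, so it voices to [g]. /k/ is a voiceless obstruent between vowels /i/ and /u/, so it voices to [g]. /nuxawutfoukuikud/ → nuxawutfouguigud.
Rule 3 (final devoicing): /d/ is a voiced stop in word-final position, so it devoices to [t]. /nuxawutfouguigud/ → nuxawutfouguigut.

nuxawutfouguigut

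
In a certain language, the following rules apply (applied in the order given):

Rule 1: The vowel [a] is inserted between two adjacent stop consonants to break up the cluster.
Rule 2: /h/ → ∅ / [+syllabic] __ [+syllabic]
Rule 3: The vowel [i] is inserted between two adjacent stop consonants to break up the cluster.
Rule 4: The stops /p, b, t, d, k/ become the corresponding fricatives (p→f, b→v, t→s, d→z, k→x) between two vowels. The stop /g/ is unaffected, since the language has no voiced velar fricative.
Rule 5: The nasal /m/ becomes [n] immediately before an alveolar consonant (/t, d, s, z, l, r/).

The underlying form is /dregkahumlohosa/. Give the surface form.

Rule 1 (stop-cluster a-epenthesis): /g/ and /k/ form a stop–stop cluster, so [a] is inserted between them. /dregkahumlohosa/ → dregakahumlohosa.
Rule 2 (intervocalic h-deletion): /h/ occurs between vowels /a/ and /u/, so it deletes. /h/ occurs between vowels /o/ and /o/, so it deletes. /dregakahumlohosa/ → dregakaumloosa.
Rule 3 (stop-cluster i-epenthesis): no segment meets the environment; /dregakaumloosa/ is unchanged.
Rule 4 (intervocalic spirantization): /k/ is a stop between vowels /a/ and /a/, so it spirantizes to the fricative [x]. /dregakaumloosa/ → dregaxaumloosa.
Rule 5 (nasal place assimilation): /m/ precedes the alveolar consonant /l/, so it assimilates in place to [n]. /dregaxaumloosa/ → dregaxaunloosa.

dregaxaunloosa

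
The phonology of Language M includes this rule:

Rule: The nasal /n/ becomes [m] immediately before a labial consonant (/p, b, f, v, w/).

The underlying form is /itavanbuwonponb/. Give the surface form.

itavambuwompomb

/n/ precedes the labial consonant /b/, so it assimilates in place to [m].
/n/ precedes the labial consonant /p/, so it assimilates in place to [m].
/n/ precedes the labial consonant /b/, so it assimilates in place to [m].
Surface form: [itavambuwompomb].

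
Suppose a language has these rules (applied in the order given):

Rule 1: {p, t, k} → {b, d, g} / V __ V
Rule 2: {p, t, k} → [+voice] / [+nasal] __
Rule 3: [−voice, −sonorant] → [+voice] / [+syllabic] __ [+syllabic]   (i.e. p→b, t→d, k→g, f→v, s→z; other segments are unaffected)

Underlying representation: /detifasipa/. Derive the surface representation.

dedivaziba

Rule 1 (intervocalic voicing): /t/ is a voiceless stop between vowels /e/ and /i/, so it voices to [d]. /p/ is a voiceless stop between vowels /i/ and /a/, so it voices to [b]. /detifasipa/ → dedifasiba.
Rule 2 (post-nasal voicing): no segment meets the environment; /dedifasiba/ is unchanged.
Rule 3 (intervocalic voicing): /f/ is a voiceless obstruent between vowels /i/ and /a/, so it voices to [v]. /s/ is a voiceless obstruent between vowels /a/ and /i/, so it voices to [z]. /dedifasiba/ → dedivaziba.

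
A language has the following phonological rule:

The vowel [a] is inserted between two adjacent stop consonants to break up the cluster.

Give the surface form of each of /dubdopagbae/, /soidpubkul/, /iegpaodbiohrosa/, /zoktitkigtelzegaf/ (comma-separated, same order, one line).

/dubdopagbae/: /b/ and /d/ form a stop–stop cluster, so [a] is inserted between them. /g/ and /b/ form a stop–stop cluster, so [a] is inserted between them. → [dubadopagabae].
/soidpubkul/: /d/ and /p/ form a stop–stop cluster, so [a] is inserted between them. /b/ and /k/ form a stop–stop cluster, so [a] is inserted between them. → [soidapubakul].
/iegpaodbiohrosa/: /g/ and /p/ form a stop–stop cluster, so [a] is inserted between them. /d/ and /b/ form a stop–stop cluster, so [a] is inserted between them. → [iegapaodabiohrosa].
/zoktitkigtelzegaf/: /k/ and /t/ form a stop–stop cluster, so [a] is inserted between them. /t/ and /k/ form a stop–stop cluster, so [a] is inserted between them. /g/ and /t/ form a stop–stop cluster, so [a] is inserted between them. → [zokatitakigatelzegaf].

dubadopagabae, soidapubakul, iegapaodabiohrosa, zokatitakigatelzegaf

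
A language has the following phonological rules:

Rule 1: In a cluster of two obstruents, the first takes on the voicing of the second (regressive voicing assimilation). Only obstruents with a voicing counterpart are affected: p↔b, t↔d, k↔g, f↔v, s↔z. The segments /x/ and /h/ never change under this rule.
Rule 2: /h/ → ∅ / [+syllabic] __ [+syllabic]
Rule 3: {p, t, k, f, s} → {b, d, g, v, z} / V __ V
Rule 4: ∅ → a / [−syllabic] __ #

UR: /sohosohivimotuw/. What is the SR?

soozoivimoduwa

Rule 1 (regressive voicing assimilation): no segment meets the environment; /sohosohivimotuw/ is unchanged.
Rule 2 (intervocalic h-deletion): /h/ occurs between vowels /o/ and /o/, so it deletes. /h/ occurs between vowels /o/ and /i/, so it deletes. /sohosohivimotuw/ → soosoivimotuw.
Rule 3 (intervocalic voicing): /s/ is a voiceless obstruent between vowels /o/ and /o/, so it voices to [z]. /t/ is a voiceless obstruent between vowels /o/ and /u/, so it voices to [d]. /soosoivimotuw/ → soozoivimoduw.
Rule 4 (final a-epenthesis): the form ends in the consonant /w/, so [a] is inserted word-finally. /soozoivimoduw/ → soozoivimoduwa.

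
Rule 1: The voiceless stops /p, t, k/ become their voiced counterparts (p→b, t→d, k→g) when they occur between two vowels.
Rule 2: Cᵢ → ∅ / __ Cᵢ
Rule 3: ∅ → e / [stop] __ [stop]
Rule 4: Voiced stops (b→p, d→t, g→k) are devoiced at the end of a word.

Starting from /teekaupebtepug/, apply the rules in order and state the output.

Rule 1 (intervocalic voicing): /k/ is a voiceless stop between vowels /e/ and /a/, so it voices to [g]. /p/ is a voiceless stop between vowels /u/ and /e/, so it voices to [b]. /p/ is a voiceless stop between vowels /e/ and /u/, so it voices to [b]. /teekaupebtepug/ → teegaubebtebug.
Rule 2 (degemination): no segment meets the environment; /teegaubebtebug/ is unchanged.
Rule 3 (stop-cluster e-epenthesis): /b/ and /t/ form a stop–stop cluster, so [e] is inserted between them. /teegaubebtebug/ → teegaubebetebug.
Rule 4 (final devoicing): /g/ is a voiced stop in word-final position, so it devoices to [k]. /teegaubebetebug/ → teegaubebetebuk.

teegaubebetebuk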